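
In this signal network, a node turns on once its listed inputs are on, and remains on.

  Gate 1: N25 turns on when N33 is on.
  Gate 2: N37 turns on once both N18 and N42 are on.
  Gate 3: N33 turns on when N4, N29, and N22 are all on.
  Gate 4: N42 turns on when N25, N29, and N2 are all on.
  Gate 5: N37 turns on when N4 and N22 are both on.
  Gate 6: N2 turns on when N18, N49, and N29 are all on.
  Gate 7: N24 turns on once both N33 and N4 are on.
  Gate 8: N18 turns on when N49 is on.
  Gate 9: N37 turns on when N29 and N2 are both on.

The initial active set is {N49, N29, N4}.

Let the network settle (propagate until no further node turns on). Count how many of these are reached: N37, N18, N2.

Gate 8: N49 on → N18 on.
Gate 6: N18, N49, and N29 on → N2 on.
Gate 9: N29 and N2 on → N37 on.
N37: reached.
N18: reached.
N2: reached.
All 3 are reached.

3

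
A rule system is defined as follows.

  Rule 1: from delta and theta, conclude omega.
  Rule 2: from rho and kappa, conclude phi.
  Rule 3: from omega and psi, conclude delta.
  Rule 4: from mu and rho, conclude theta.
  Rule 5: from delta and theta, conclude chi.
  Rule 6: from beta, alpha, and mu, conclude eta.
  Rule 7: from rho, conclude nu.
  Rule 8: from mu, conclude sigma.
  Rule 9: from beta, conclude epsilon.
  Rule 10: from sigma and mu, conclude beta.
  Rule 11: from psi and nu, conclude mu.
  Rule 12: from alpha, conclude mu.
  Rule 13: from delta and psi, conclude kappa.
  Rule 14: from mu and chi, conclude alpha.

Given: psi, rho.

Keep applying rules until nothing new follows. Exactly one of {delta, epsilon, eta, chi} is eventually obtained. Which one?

rho holds, so nu follows (Rule 7).
psi and nu hold, so mu follows (Rule 11).
From mu, Rule 8 gives sigma.
From sigma and mu, Rule 10 gives beta.
beta holds, so epsilon follows (Rule 9).
delta would need omega and psi (Rule 3), but omega is never established. chi would need delta and theta (Rule 5), but delta is never established. eta would need beta, alpha, and mu (Rule 6), but alpha is never established.

epsilon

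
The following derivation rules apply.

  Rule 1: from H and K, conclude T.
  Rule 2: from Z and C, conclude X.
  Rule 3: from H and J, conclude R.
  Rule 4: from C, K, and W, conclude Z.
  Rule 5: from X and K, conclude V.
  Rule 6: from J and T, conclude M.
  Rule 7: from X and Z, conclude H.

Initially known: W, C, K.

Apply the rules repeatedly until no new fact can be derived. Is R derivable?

R would need H and J (Rule 3), but J is never established.

No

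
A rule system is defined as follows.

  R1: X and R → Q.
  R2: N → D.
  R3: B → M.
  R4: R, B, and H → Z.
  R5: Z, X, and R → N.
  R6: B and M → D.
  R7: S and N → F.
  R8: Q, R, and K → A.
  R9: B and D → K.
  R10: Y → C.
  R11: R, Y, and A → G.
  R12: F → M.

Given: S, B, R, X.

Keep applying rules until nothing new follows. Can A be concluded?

B holds, so M follows (R3).
From X and R, R1 gives Q.
From B and M, R6 gives D.
From B and D, R9 gives K.
Q, R, and K hold, so A follows (R8).

Yes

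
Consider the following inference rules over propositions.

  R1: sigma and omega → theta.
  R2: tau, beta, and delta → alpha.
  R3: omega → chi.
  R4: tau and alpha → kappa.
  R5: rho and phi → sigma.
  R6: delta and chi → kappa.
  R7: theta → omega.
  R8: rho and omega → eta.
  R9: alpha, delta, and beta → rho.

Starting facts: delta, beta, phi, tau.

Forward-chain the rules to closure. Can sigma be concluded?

Yes

From tau, beta, and delta, R2 gives alpha.
From alpha, delta, and beta, R9 gives rho.
rho and phi hold, so sigma follows (R5).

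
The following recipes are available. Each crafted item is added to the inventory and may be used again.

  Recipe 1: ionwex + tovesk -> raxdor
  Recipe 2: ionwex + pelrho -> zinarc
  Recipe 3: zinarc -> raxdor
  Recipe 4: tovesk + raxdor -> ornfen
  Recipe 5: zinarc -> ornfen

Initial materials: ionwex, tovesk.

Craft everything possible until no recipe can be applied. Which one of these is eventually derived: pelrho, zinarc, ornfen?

ornfen

Using Recipe 1, ionwex and tovesk make raxdor.
tovesk + raxdor -> ornfen (Recipe 4).
zinarc would need ionwex and pelrho (Recipe 2), but pelrho is never obtained. No rule produces pelrho, and it is not given.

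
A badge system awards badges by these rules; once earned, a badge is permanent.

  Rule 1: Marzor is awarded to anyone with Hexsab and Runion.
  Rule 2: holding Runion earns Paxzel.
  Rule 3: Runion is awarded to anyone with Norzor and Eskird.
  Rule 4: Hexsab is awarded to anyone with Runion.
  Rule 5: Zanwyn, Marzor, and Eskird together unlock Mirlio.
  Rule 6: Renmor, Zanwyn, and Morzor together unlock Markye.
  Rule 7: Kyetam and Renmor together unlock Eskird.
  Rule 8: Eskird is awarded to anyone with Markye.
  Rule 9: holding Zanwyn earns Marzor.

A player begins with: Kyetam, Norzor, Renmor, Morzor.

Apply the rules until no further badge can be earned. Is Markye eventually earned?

Markye would need Renmor, Zanwyn, and Morzor (Rule 6), but Zanwyn is never earned.

No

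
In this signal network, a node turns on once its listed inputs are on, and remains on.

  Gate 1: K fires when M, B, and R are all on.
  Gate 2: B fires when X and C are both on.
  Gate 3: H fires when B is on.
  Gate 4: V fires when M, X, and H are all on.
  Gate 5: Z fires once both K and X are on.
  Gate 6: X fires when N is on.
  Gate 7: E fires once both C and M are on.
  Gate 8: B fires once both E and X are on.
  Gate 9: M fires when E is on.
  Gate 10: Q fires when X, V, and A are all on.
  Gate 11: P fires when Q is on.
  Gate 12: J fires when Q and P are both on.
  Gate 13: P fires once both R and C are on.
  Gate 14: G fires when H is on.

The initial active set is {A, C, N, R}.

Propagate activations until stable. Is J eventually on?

No

J would need Q and P (Gate 12), but Q never turns on.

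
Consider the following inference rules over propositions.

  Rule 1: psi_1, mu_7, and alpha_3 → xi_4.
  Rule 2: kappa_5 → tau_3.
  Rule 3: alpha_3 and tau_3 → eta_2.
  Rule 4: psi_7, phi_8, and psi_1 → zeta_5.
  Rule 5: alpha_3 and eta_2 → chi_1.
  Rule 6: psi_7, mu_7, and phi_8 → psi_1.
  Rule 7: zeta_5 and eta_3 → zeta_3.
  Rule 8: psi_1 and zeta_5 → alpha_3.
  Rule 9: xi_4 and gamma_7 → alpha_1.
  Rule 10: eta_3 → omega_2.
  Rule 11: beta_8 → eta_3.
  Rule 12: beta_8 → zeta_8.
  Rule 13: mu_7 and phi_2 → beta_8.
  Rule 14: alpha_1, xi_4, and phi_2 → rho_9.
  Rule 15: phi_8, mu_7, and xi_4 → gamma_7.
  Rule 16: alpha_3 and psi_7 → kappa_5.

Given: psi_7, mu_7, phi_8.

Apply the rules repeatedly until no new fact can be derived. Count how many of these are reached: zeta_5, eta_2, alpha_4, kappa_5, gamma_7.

4

psi_7, mu_7, and phi_8 hold, so psi_1 follows (Rule 6).
From psi_7, phi_8, and psi_1, Rule 4 gives zeta_5.
From psi_1 and zeta_5, Rule 8 gives alpha_3.
From psi_1, mu_7, and alpha_3, Rule 1 gives xi_4.
alpha_3 and psi_7 hold, so kappa_5 follows (Rule 16).
From kappa_5, Rule 2 gives tau_3.
From phi_8, mu_7, and xi_4, Rule 15 gives gamma_7.
alpha_3 and tau_3 hold, so eta_2 follows (Rule 3).
zeta_5: reached.
eta_2: reached.
No rule produces alpha_4, and it is not given.
kappa_5: reached.
gamma_7: reached.
Reached: zeta_5, eta_2, kappa_5, and gamma_7 — 4 of the 5.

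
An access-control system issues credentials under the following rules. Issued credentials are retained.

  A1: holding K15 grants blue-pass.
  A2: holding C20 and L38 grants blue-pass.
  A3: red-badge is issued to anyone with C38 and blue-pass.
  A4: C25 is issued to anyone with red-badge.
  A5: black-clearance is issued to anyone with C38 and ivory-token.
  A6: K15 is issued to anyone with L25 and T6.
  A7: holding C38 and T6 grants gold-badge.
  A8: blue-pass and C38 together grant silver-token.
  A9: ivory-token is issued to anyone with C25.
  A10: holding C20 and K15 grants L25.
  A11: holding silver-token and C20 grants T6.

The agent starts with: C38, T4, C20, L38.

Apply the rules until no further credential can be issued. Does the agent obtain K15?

K15 would need L25 and T6 (A6), but L25 is never granted.

No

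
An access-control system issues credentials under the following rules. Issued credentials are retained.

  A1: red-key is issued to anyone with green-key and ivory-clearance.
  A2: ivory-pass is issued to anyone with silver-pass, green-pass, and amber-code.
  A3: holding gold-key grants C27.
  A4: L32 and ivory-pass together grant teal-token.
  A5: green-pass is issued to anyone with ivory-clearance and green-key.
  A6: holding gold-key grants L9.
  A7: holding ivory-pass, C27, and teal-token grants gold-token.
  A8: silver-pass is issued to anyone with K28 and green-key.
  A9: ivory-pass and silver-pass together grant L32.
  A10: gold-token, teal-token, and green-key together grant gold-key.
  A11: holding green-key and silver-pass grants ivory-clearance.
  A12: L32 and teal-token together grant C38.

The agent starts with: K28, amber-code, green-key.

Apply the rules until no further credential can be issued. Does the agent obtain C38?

Holding K28 and green-key grants silver-pass (A8).
Holding green-key and silver-pass grants ivory-clearance (A11).
Holding ivory-clearance and green-key grants green-pass (A5).
Holding silver-pass, green-pass, and amber-code grants ivory-pass (A2).
Holding ivory-pass and silver-pass grants L32 (A9).
Holding L32 and ivory-pass grants teal-token (A4).
Holding L32 and teal-token grants C38 (A12).

Yes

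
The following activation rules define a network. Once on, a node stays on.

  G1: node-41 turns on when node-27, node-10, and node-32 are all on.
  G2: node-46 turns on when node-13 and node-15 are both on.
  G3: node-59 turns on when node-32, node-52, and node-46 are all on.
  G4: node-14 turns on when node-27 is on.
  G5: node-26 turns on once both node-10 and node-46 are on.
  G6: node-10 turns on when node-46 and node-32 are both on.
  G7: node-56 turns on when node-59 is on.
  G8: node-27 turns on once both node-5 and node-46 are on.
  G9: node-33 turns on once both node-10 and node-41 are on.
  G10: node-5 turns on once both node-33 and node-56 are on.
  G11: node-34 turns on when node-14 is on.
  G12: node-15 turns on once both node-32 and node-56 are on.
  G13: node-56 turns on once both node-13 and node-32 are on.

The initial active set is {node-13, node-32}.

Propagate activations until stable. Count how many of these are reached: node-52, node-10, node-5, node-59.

G13: node-13 and node-32 on → node-56 on.
node-32 and node-56 are on, so node-15 turns on (G12).
G2: node-13 and node-15 on → node-46 on.
node-46 and node-32 are on, so node-10 turns on (G6).
No rule produces node-52, and it is not given.
node-10: reached.
node-5 would need node-33 and node-56 (G10), but node-33 never turns on.
node-59 would need node-32, node-52, and node-46 (G3), but node-52 never turns on.
Reached: node-10 — 1 of the 4.

1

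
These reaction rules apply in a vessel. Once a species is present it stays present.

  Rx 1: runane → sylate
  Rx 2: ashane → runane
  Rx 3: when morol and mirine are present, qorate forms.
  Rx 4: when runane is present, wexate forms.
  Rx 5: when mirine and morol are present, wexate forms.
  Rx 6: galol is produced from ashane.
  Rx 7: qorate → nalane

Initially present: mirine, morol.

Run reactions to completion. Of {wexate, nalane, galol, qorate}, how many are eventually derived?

3

morol and mirine present → qorate forms (Rx 3).
mirine and morol present → wexate forms (Rx 5).
qorate present → nalane forms (Rx 7).
wexate: reached.
nalane: reached.
galol would need ashane (Rx 6), but ashane never forms.
qorate: reached.
Reached: wexate, nalane, and qorate — 3 of the 4.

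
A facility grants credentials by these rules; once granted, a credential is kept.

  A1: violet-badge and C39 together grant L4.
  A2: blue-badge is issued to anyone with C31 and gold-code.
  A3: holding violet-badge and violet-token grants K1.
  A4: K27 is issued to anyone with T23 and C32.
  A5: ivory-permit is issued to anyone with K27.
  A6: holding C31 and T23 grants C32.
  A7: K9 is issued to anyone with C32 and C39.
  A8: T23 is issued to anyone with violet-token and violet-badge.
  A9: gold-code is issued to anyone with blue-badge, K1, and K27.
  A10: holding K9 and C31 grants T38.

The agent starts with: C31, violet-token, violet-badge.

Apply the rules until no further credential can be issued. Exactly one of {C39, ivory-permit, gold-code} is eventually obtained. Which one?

ivory-permit

Holding violet-token and violet-badge grants T23 (A8).
Holding C31 and T23 grants C32 (A6).
Holding T23 and C32 grants K27 (A4).
Holding K27 grants ivory-permit (A5).
No rule produces C39, and it is not given. gold-code would need blue-badge, K1, and K27 (A9), but blue-badge is never granted.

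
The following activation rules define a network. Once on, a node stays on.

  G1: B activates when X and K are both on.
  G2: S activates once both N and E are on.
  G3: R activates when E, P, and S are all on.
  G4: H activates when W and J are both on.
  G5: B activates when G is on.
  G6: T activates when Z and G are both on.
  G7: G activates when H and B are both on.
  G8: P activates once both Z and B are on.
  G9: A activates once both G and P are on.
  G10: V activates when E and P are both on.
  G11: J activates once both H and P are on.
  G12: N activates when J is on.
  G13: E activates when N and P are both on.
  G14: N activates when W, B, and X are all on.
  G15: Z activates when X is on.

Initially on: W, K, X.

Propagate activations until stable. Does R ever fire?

G1: X and K on → B on.
G15: X on → Z on.
W, B, and X are on, so N activates (G14).
G8: Z and B on → P on.
N and P are on, so E activates (G13).
N and E are on, so S activates (G2).
E, P, and S are on, so R activates (G3).

Yes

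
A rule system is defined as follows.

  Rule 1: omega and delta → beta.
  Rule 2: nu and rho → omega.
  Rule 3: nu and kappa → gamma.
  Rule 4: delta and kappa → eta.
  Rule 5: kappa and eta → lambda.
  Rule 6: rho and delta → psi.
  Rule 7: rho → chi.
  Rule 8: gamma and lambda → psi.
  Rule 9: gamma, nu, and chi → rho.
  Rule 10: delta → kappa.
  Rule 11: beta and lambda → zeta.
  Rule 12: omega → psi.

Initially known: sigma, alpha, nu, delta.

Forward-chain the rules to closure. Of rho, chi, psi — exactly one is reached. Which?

psi

delta holds, so kappa follows (Rule 10).
From nu and kappa, Rule 3 gives gamma.
delta and kappa hold, so eta follows (Rule 4).
From kappa and eta, Rule 5 gives lambda.
From gamma and lambda, Rule 8 gives psi.
chi would need rho (Rule 7), but rho is never established. rho would need gamma, nu, and chi (Rule 9), but chi is never established.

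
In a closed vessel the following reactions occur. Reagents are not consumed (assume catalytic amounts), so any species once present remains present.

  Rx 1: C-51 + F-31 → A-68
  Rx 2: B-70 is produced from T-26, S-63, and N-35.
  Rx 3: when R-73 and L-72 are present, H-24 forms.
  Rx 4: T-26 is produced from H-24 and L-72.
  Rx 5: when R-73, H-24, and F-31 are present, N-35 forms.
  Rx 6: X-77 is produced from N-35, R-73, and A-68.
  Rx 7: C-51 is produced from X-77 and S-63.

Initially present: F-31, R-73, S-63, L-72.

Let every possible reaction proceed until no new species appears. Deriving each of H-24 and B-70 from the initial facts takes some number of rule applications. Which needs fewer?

H-24: R-73 and L-72 present → H-24 forms (Rx 3). [1 rule application]
B-70: R-73 and L-72 present → H-24 forms (Rx 3). R-73, H-24, and F-31 present → N-35 forms (Rx 5). H-24 and L-72 present → T-26 forms (Rx 4). T-26, S-63, and N-35 present → B-70 forms (Rx 2). [4 rule applications]
H-24 needs fewer.

H-24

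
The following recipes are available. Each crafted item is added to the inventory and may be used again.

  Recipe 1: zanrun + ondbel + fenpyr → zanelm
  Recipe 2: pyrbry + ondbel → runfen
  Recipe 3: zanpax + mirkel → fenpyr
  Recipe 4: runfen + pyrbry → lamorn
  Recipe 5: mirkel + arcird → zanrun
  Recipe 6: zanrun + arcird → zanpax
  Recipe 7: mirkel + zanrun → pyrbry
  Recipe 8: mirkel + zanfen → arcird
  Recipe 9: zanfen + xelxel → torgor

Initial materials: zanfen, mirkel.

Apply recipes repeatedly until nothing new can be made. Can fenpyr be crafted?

Yes

Using Recipe 8, mirkel and zanfen make arcird.
Using Recipe 5, mirkel and arcird make zanrun.
Using Recipe 6, zanrun and arcird make zanpax.
Using Recipe 3, zanpax and mirkel make fenpyr.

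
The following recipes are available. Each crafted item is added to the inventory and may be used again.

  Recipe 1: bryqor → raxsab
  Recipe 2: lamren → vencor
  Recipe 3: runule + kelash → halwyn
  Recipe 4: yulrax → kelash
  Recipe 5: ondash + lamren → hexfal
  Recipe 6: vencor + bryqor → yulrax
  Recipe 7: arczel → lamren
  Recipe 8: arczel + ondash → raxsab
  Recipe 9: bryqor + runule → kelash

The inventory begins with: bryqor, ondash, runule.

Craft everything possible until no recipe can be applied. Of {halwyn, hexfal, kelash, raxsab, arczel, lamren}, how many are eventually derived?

3

Using Recipe 1, bryqor makes raxsab.
bryqor + runule → kelash (Recipe 9).
Using Recipe 3, runule and kelash make halwyn.
halwyn: reached.
hexfal would need ondash and lamren (Recipe 5), but lamren is never obtained.
kelash: reached.
raxsab: reached.
No rule produces arczel, and it is not given.
lamren would need arczel (Recipe 7), but arczel is never obtained.
Reached: halwyn, kelash, and raxsab — 3 of the 6.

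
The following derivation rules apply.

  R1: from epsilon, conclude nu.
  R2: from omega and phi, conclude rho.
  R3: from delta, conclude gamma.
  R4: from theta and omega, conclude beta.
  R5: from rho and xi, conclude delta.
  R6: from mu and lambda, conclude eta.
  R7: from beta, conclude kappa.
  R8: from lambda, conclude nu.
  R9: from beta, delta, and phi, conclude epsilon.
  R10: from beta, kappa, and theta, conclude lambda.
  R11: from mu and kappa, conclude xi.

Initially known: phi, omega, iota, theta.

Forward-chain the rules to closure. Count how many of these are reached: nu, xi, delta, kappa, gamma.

theta and omega hold, so beta follows (R4).
beta holds, so kappa follows (R7).
beta, kappa, and theta hold, so lambda follows (R10).
From lambda, R8 gives nu.
nu: reached.
xi would need mu and kappa (R11), but mu is never established.
delta would need rho and xi (R5), but xi is never established.
kappa: reached.
gamma would need delta (R3), but delta is never established.
Reached: nu and kappa — 2 of the 5.

2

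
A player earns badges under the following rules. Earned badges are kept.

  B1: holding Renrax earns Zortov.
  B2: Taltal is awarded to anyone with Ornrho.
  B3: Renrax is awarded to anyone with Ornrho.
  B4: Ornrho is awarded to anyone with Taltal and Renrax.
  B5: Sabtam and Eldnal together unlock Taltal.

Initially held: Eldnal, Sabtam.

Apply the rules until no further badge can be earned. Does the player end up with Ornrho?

No

Ornrho would need Taltal and Renrax (B4), but Renrax is never earned.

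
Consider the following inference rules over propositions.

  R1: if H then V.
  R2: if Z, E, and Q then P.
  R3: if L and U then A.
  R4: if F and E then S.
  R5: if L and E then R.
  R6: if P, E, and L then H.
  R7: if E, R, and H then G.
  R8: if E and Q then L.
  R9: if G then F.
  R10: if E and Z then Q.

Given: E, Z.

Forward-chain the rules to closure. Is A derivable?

No

A would need L and U (R3), but U is never established.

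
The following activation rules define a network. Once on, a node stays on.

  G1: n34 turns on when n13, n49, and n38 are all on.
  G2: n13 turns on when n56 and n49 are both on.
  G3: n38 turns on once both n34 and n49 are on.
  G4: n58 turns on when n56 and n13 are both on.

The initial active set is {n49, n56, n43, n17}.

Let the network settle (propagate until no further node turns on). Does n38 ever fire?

n38 would need n34 and n49 (G3), but n34 never turns on.

No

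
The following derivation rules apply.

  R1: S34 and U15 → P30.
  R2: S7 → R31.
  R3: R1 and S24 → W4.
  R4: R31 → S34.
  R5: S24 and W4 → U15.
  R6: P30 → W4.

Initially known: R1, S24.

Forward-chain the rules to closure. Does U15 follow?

Yes

R1 and S24 hold, so W4 follows (R3).
S24 and W4 hold, so U15 follows (R5).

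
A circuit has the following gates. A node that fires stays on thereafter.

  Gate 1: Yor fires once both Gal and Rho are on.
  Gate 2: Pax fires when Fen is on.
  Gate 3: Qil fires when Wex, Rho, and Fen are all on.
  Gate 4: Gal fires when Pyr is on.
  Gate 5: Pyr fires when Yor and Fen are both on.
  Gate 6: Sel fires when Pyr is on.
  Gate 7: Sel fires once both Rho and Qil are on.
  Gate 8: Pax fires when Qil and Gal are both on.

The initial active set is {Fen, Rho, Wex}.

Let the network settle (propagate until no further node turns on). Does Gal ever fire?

No

Gal would need Pyr (Gate 4), but Pyr never turns on.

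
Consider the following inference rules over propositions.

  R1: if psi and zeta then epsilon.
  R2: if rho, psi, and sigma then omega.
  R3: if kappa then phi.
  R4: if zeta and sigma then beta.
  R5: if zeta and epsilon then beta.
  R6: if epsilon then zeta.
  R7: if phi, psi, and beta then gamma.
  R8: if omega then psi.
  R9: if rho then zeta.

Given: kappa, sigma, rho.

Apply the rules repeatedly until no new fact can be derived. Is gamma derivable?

No

gamma would need phi, psi, and beta (R7), but psi is never established.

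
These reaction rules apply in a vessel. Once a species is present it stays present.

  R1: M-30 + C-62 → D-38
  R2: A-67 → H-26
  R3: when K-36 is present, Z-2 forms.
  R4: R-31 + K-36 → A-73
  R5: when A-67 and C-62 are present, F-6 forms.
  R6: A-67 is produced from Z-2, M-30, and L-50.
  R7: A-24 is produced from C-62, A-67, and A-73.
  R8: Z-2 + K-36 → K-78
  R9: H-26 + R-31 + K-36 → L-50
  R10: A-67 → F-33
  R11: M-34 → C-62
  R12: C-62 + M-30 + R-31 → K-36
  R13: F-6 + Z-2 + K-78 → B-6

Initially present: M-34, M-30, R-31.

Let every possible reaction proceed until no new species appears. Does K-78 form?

M-34 present → C-62 forms (R11).
C-62, M-30, and R-31 present → K-36 forms (R12).
K-36 present → Z-2 forms (R3).
Z-2 and K-36 present → K-78 forms (R8).

Yes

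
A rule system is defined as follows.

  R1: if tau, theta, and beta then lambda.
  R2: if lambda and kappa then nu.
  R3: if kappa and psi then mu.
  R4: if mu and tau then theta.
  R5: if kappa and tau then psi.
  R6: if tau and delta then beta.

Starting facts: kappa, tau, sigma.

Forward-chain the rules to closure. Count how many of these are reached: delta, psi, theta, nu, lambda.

2

kappa and tau hold, so psi follows (R5).
From kappa and psi, R3 gives mu.
mu and tau hold, so theta follows (R4).
No rule produces delta, and it is not given.
psi: reached.
theta: reached.
nu would need lambda and kappa (R2), but lambda is never established.
lambda would need tau, theta, and beta (R1), but beta is never established.
Reached: psi and theta — 2 of the 5.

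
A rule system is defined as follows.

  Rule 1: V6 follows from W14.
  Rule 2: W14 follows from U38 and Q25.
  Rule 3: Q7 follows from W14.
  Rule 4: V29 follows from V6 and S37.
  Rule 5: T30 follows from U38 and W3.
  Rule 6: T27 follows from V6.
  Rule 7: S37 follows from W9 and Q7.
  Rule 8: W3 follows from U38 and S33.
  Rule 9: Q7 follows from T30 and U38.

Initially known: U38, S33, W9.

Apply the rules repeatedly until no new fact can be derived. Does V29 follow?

No

V29 would need V6 and S37 (Rule 4), but V6 is never established.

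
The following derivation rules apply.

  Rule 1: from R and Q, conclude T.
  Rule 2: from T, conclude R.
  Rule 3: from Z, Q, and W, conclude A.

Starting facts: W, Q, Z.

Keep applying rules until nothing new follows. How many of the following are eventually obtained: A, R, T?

1

From Z, Q, and W, Rule 3 gives A.
A: reached.
R would need T (Rule 2), but T is never established.
T would need R and Q (Rule 1), but R is never established.
Reached: A — 1 of the 3.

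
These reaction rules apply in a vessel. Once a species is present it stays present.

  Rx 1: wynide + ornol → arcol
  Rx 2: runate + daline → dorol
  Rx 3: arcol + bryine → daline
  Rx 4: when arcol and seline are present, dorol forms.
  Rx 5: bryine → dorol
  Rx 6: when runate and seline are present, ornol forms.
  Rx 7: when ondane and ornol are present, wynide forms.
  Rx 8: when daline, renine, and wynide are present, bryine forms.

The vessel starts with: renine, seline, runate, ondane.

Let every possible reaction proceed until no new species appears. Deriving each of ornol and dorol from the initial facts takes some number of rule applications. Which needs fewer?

ornol

ornol: runate and seline present → ornol forms (Rx 6). [1 rule application]
dorol: runate and seline present → ornol forms (Rx 6). ondane and ornol present → wynide forms (Rx 7). wynide and ornol present → arcol forms (Rx 1). arcol and seline present → dorol forms (Rx 4). [4 rule applications]
ornol needs fewer.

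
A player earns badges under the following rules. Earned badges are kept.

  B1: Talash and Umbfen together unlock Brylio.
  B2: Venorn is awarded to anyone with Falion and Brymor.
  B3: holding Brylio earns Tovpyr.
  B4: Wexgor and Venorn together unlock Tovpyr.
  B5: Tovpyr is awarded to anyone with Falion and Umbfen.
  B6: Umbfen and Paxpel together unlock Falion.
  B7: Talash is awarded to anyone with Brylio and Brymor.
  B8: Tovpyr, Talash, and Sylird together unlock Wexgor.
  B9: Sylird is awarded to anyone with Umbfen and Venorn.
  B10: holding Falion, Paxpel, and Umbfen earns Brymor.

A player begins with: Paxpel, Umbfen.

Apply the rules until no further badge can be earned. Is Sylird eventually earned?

Yes

With Umbfen and Paxpel, Falion is earned (B6).
With Falion, Paxpel, and Umbfen, Brymor is earned (B10).
With Falion and Brymor, Venorn is earned (B2).
With Umbfen and Venorn, Sylird is earned (B9).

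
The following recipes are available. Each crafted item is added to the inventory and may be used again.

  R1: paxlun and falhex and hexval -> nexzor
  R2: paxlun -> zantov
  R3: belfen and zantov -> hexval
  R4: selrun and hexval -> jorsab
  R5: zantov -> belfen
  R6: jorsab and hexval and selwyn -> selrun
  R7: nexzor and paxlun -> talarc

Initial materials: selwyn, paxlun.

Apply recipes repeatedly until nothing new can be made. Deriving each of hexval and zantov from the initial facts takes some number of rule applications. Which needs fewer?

zantov

zantov: Using R2, paxlun makes zantov. [1 rule application]
hexval: paxlun -> zantov (R2). zantov -> belfen (R5). Using R3, belfen and zantov make hexval. [3 rule applications]
zantov needs fewer.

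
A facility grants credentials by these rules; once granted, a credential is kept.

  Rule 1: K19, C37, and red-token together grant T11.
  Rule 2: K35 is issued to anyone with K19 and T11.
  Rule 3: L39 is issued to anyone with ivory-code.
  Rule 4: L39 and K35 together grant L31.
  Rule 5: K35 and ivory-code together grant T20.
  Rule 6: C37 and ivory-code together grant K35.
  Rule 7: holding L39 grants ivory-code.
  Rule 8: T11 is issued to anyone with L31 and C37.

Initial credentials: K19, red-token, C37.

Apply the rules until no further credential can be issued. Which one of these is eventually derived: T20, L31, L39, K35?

Holding K19, C37, and red-token grants T11 (Rule 1).
Holding K19 and T11 grants K35 (Rule 2).
T20 would need K35 and ivory-code (Rule 5), but ivory-code is never granted. L31 would need L39 and K35 (Rule 4), but L39 is never granted. L39 would need ivory-code (Rule 3), but ivory-code is never granted.

K35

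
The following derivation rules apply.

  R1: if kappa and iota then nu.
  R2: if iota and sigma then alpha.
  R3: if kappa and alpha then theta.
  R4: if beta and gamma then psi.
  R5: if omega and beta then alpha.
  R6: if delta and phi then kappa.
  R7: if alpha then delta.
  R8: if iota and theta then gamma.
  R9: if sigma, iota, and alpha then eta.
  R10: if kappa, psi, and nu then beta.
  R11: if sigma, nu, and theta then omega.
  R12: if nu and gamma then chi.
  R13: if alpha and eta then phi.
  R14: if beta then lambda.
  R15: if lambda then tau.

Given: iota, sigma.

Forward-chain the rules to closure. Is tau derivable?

No

tau would need lambda (R15), but lambda is never established.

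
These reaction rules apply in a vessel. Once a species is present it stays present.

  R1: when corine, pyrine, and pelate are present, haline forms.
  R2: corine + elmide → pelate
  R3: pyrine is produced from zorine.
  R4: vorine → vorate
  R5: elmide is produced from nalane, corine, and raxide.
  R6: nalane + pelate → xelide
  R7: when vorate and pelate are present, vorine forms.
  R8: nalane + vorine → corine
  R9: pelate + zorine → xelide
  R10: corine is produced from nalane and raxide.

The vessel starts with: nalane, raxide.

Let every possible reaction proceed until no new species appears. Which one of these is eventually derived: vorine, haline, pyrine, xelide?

xelide

nalane and raxide present → corine forms (R10).
nalane, corine, and raxide present → elmide forms (R5).
corine and elmide present → pelate forms (R2).
nalane and pelate present → xelide forms (R6).
pyrine would need zorine (R3), but zorine never forms. vorine would need vorate and pelate (R7), but vorate never forms. haline would need corine, pyrine, and pelate (R1), but pyrine never forms.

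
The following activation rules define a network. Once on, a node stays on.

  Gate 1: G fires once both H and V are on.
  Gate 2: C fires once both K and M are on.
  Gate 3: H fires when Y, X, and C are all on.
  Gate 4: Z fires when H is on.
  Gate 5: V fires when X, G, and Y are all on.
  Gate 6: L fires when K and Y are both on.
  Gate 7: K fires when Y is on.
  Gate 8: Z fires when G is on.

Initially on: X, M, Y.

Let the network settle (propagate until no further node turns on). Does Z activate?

Gate 7: Y on → K on.
Gate 2: K and M on → C on.
Gate 3: Y, X, and C on → H on.
Gate 4: H on → Z on.

Yes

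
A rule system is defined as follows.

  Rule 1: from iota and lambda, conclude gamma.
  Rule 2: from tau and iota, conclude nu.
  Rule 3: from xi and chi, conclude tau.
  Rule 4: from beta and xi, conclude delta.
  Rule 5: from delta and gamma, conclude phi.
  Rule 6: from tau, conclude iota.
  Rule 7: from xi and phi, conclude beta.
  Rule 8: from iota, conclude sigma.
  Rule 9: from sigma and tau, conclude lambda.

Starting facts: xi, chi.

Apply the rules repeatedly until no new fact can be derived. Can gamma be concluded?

From xi and chi, Rule 3 gives tau.
From tau, Rule 6 gives iota.
From iota, Rule 8 gives sigma.
sigma and tau hold, so lambda follows (Rule 9).
From iota and lambda, Rule 1 gives gamma.

Yes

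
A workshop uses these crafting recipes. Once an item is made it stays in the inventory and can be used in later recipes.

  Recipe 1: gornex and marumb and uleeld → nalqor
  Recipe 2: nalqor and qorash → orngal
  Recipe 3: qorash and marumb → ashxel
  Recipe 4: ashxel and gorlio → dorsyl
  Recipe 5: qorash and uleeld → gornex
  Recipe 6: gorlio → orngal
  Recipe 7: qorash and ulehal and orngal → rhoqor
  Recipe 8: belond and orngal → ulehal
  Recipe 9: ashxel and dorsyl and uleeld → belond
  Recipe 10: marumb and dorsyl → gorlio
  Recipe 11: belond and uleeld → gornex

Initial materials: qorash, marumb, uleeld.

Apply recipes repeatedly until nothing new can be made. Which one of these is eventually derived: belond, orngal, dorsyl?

orngal

Using Recipe 5, qorash and uleeld make gornex.
gornex and marumb and uleeld → nalqor (Recipe 1).
Using Recipe 2, nalqor and qorash make orngal.
dorsyl would need ashxel and gorlio (Recipe 4), but gorlio is never obtained. belond would need ashxel, dorsyl, and uleeld (Recipe 9), but dorsyl is never obtained.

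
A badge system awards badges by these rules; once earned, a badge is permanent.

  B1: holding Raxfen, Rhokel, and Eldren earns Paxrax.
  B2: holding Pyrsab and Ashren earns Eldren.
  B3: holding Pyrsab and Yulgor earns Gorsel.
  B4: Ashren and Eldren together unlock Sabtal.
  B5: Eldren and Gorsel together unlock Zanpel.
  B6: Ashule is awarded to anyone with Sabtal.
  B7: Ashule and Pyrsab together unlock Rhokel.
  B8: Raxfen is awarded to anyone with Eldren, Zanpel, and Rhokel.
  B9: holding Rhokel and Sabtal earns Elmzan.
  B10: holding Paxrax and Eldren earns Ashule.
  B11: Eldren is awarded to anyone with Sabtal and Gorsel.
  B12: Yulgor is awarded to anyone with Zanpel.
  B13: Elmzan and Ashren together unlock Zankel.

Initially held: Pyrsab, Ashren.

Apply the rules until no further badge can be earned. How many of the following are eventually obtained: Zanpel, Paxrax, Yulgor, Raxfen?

0

Zanpel would need Eldren and Gorsel (B5), but Gorsel is never earned.
Paxrax would need Raxfen, Rhokel, and Eldren (B1), but Raxfen is never earned.
Yulgor would need Zanpel (B12), but Zanpel is never earned.
Raxfen would need Eldren, Zanpel, and Rhokel (B8), but Zanpel is never earned.
None of the 4 are reached.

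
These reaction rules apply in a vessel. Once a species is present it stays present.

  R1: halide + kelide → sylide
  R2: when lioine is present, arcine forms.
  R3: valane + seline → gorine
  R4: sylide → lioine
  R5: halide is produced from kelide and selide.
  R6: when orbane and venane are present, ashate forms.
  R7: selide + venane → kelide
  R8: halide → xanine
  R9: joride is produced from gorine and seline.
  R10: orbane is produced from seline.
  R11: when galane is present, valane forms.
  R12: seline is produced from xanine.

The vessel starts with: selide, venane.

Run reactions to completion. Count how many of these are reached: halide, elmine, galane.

1

selide and venane present → kelide forms (R7).
kelide and selide present → halide forms (R5).
halide: reached.
No rule produces elmine, and it is not given.
No rule produces galane, and it is not given.
Reached: halide — 1 of the 3.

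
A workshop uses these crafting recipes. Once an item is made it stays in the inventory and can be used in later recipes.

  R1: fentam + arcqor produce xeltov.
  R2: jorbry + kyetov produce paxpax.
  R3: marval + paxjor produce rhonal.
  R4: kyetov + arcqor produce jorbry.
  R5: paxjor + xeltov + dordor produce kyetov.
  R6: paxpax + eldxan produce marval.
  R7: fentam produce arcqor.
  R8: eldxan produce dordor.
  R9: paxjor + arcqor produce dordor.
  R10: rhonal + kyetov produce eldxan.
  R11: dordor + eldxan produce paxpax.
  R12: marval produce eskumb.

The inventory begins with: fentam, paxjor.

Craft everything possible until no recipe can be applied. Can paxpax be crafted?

Yes

fentam → arcqor (R7).
paxjor + arcqor → dordor (R9).
fentam + arcqor → xeltov (R1).
Using R5, paxjor, xeltov, and dordor make kyetov.
kyetov + arcqor → jorbry (R4).
jorbry + kyetov → paxpax (R2).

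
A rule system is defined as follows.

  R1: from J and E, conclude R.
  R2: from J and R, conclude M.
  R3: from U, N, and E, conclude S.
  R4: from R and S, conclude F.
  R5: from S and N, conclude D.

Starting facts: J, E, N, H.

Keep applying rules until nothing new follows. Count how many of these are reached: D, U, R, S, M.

From J and E, R1 gives R.
J and R hold, so M follows (R2).
D would need S and N (R5), but S is never established.
No rule produces U, and it is not given.
R: reached.
S would need U, N, and E (R3), but U is never established.
M: reached.
Reached: R and M — 2 of the 5.

2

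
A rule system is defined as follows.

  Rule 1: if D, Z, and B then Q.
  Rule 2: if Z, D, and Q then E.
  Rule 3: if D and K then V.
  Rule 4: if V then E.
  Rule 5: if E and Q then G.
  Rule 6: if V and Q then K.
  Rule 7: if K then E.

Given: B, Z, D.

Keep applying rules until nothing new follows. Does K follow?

K would need V and Q (Rule 6), but V is never established.

No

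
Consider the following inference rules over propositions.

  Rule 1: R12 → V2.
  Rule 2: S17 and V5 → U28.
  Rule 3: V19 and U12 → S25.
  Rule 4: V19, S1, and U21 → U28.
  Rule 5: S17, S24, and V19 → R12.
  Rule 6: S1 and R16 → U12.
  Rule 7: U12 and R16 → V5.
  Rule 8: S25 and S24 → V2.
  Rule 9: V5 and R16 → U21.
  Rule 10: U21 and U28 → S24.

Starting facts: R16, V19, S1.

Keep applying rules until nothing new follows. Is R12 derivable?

No

R12 would need S17, S24, and V19 (Rule 5), but S17 is never established.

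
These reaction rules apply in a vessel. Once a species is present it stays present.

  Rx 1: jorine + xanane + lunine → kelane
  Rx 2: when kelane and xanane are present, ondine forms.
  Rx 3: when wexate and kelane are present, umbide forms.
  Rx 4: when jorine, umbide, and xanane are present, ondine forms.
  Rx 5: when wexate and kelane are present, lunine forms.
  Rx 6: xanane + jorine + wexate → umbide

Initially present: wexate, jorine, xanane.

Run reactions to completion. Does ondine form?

xanane, jorine, and wexate present → umbide forms (Rx 6).
jorine, umbide, and xanane present → ondine forms (Rx 4).

Yes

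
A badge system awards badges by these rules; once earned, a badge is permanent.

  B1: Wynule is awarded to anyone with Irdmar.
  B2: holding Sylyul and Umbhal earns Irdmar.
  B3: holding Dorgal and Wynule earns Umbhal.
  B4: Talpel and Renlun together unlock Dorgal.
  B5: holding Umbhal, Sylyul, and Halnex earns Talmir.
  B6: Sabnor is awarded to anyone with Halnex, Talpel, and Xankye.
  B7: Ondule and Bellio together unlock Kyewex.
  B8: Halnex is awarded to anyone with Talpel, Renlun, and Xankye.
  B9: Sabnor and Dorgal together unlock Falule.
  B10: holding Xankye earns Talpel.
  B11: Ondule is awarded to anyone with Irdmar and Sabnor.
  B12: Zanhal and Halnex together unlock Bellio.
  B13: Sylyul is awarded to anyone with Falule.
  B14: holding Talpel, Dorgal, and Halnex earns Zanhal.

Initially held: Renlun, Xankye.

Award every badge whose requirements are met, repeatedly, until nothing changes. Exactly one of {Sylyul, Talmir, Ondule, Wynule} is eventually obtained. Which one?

With Xankye, Talpel is earned (B10).
With Talpel, Renlun, and Xankye, Halnex is earned (B8).
With Talpel and Renlun, Dorgal is earned (B4).
With Halnex, Talpel, and Xankye, Sabnor is earned (B6).
With Sabnor and Dorgal, Falule is earned (B9).
With Falule, Sylyul is earned (B13).
Talmir would need Umbhal, Sylyul, and Halnex (B5), but Umbhal is never earned. Ondule would need Irdmar and Sabnor (B11), but Irdmar is never earned. Wynule would need Irdmar (B1), but Irdmar is never earned.

Sylyul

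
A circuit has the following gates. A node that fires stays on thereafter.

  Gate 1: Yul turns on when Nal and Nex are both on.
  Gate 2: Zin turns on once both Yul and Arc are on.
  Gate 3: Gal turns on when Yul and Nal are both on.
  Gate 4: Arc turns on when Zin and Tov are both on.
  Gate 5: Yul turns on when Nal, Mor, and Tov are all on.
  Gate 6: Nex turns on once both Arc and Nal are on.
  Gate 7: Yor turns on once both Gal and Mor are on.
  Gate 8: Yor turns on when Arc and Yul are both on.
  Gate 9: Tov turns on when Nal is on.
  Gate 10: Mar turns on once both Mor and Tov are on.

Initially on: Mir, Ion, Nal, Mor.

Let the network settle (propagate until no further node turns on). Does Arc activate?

No

Arc would need Zin and Tov (Gate 4), but Zin never turns on.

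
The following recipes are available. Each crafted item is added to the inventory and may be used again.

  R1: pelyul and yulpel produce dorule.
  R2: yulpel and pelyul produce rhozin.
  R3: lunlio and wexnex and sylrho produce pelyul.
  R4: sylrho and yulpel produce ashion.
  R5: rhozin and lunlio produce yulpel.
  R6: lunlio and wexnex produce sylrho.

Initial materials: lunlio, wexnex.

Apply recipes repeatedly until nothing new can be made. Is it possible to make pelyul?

Yes

lunlio and wexnex → sylrho (R6).
Using R3, lunlio, wexnex, and sylrho make pelyul.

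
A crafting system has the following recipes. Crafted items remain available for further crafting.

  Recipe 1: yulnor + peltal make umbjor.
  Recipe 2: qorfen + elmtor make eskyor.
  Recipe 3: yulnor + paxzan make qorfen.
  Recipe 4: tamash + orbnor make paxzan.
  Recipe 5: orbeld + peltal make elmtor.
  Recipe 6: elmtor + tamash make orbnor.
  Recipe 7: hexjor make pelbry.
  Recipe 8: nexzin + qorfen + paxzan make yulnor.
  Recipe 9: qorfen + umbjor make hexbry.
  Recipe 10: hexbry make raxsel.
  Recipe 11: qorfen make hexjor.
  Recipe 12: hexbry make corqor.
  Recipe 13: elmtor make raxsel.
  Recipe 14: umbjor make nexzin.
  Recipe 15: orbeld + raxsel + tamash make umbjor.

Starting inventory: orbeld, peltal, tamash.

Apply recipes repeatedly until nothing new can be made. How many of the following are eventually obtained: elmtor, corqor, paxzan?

2

orbeld + peltal → elmtor (Recipe 5).
elmtor + tamash → orbnor (Recipe 6).
Using Recipe 4, tamash and orbnor make paxzan.
elmtor: reached.
corqor would need hexbry (Recipe 12), but hexbry is never obtained.
paxzan: reached.
Reached: elmtor and paxzan — 2 of the 3.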